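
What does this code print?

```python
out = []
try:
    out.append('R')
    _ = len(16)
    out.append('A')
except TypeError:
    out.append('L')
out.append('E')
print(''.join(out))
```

Execution trace: 'R' (try body) → 'L' (except TypeError) → 'E' (after the try/except). Output: RLE

Answer: RLE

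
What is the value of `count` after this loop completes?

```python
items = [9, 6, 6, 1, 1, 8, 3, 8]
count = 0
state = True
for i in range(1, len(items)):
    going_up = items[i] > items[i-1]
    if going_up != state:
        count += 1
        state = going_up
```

Count direction changes in [9, 6, 6, 1, 1, 8, 3, 8]
`count` takes the values: 0 → 1 → 2 → 3 → 4

Answer: 4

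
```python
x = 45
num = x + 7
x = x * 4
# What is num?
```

Trace:
`x = 45` → x = 45
`num = x + 7` → num = 52
`x = x * 4` → x = 180
So num = 52

Answer: 52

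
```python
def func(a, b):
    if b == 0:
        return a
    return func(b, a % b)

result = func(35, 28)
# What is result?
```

func(35, 28) -> func(28, 7) -> func(7, 0) -> 7

Answer: 7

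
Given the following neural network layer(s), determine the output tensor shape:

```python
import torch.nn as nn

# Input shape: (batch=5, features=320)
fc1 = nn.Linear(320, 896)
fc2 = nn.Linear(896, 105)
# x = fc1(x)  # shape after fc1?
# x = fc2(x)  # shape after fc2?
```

Input: (5, 320) -> after fc1: (5, 896) -> Output: (5, 105)

Answer: (5, 105)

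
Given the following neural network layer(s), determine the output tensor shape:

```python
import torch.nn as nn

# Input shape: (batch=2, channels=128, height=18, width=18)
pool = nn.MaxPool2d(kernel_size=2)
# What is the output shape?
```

Input: (2, 128, 18, 18) -> Output: (2, 128, 9, 9)

Answer: (2, 128, 9, 9)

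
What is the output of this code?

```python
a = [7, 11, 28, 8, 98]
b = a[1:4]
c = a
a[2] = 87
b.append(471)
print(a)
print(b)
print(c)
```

Key concept: slice vs alias.
Step by step:
`a = [7, 11, 28, 8, 98]` → a = [7, 11, 28, 8, 98]
`b = a[1:4]` → b = [11, 28, 8]
`c = a` → c = [7, 11, 28, 8, 98] (same object as a)
`a[2] = 87` → a = [7, 11, 87, 8, 98] (same object as c); c = [7, 11, 87, 8, 98] (same object as a)
`b.append(471)` → b = [11, 28, 8, 471]
`print(a)` → prints [7, 11, 87, 8, 98]
`print(b)` → prints [11, 28, 8, 471]
`print(c)` → prints [7, 11, 87, 8, 98]

Answer:
[7, 11, 87, 8, 98]
[11, 28, 8, 471]
[7, 11, 87, 8, 98]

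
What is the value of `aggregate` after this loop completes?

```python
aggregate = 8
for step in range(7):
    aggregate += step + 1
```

Start at 8, add 1 to 7 = 36
`aggregate` takes the values: 8 → 9 → 11 → 14 → 18 → 23 → 29 → 36

Answer: 36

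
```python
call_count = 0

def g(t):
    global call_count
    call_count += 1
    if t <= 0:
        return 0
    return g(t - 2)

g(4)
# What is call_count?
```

Linear recursion stepping by 2: 3 calls from t=4 down to ≤0.

Answer: 3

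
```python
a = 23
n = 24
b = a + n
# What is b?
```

Trace:
`a = 23` → a = 23
`n = 24` → n = 24
`b = a + n` → b = 47
So b = 47

Answer: 47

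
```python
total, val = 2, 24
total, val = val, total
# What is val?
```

Trace:
`total, val = 2, 24` → total = 2; val = 24
`total, val = val, total` → total = 24; val = 2
So val = 2

Answer: 2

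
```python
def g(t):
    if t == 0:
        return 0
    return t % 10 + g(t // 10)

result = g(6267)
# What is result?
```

Sum of digits of 6267: 7 + 6 + 2 + 6 = 21

Answer: 21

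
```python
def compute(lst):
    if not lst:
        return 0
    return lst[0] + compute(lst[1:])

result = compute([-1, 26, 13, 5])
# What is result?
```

(-1) + 26 + 13 + 5 + 0 = 43

Answer: 43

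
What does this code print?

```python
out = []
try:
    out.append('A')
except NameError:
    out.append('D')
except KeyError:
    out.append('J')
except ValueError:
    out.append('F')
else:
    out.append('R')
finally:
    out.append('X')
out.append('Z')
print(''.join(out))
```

Execution trace: 'A' (try body, no exception) → 'R' (else) → 'X' (finally) → 'Z' (after the try/except). Output: ARXZ

Answer: ARXZ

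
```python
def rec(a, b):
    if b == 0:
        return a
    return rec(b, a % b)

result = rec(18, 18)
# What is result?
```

rec(18, 18) -> rec(18, 0) -> 18

Answer: 18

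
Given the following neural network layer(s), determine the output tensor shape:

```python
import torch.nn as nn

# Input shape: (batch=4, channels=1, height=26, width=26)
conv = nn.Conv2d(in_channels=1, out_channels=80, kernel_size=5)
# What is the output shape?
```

Input: (4, 1, 26, 26) -> Output: (4, 80, 22, 22)

Answer: (4, 80, 22, 22)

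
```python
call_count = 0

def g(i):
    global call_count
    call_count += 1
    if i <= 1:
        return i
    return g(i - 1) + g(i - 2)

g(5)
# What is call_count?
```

Calls(i) = 1 + Calls(i-1) + Calls(i-2); Calls(0)=Calls(1)=1. For i=5 this gives 15.

Answer: 15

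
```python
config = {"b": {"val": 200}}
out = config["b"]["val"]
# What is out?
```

Trace:
`config = {"b": {"val": 200}}` → config = {'b': {'val': 200}}
`out = config["b"]["val"]` → out = 200
So out = 200

Answer: 200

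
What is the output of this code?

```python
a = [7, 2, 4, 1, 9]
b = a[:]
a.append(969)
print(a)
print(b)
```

Key concept: slice [:] creates copy.
Step by step:
`a = [7, 2, 4, 1, 9]` → a = [7, 2, 4, 1, 9]
`b = a[:]` → b = [7, 2, 4, 1, 9]
`a.append(969)` → a = [7, 2, 4, 1, 9, 969]
`print(a)` → prints [7, 2, 4, 1, 9, 969]
`print(b)` → prints [7, 2, 4, 1, 9]

Answer:
[7, 2, 4, 1, 9, 969]
[7, 2, 4, 1, 9]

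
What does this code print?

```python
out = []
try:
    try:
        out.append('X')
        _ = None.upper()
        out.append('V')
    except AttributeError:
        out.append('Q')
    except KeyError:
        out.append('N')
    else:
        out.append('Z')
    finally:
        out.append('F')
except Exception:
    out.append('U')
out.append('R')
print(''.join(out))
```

Execution trace: 'X' (inner try body) → 'Q' (inner except AttributeError) → 'F' (inner finally) → 'R' (after the try/except). Output: XQFR

Answer: XQFR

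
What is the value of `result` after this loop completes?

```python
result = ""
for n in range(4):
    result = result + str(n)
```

Concatenate digits 0 to 3
`result` takes the values: "" → "0" → "01" → "012" → "0123"

Answer: "0123"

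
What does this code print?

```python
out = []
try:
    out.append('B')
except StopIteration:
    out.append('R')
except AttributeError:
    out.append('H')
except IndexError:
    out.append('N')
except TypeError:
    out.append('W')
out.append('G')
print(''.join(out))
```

Execution trace: 'B' (try body, no exception) → 'G' (after the try/except). Output: BG

Answer: BG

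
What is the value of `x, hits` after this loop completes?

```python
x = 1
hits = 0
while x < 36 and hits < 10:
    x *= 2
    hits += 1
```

Double until >= 36 or 10 iterations
`x, hits` takes the values: (1, 0) → (2, 0) → (2, 1) → (4, 1) → (4, 2) → (8, 2) → (8, 3) → (16, 3) → (16, 4) → (32, 4) → (32, 5) → (64, 5) → (64, 6)

Answer: 64, 6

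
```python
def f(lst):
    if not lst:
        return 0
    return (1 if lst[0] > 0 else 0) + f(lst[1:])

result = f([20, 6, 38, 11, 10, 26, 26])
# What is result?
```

Count of positive elements in [20, 6, 38, 11, 10, 26, 26] = 7

Answer: 7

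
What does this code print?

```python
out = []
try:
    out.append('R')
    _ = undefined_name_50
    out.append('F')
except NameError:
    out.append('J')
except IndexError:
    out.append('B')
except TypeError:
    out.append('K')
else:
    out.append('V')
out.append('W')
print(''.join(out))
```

Execution trace: 'R' (try body) → 'J' (except NameError) → 'W' (after the try/except). Output: RJW

Answer: RJW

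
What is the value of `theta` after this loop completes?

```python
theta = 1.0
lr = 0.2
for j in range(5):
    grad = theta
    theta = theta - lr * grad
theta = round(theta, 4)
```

Gradient descent: w = 1.0 * (1 - 0.2)^5
`theta` takes the values: 1.0 → 0.8 → 0.64 → 0.512 → 0.4096 → 0.32768 → 0.3277

Answer: 0.3277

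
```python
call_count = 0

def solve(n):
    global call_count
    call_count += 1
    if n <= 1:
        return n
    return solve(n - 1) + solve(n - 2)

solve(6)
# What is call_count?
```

Calls(n) = 1 + Calls(n-1) + Calls(n-2); Calls(0)=Calls(1)=1. For n=6 this gives 25.

Answer: 25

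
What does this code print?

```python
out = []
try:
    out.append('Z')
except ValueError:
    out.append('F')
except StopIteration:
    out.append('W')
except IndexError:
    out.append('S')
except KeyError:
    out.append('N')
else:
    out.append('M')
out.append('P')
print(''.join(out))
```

Execution trace: 'Z' (try body, no exception) → 'M' (else) → 'P' (after the try/except). Output: ZMP

Answer: ZMP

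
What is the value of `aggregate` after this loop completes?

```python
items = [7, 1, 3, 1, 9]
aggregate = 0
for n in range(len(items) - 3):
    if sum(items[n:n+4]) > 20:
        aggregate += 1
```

Count windows with sum > 20
`aggregate` takes the values: 0

Answer: 0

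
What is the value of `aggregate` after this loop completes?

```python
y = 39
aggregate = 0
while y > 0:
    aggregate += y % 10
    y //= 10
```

Sum digits of 39
`aggregate` takes the values: 0 → 9 → 12

Answer: 12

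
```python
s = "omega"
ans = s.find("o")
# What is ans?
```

Trace:
`s = "omega"` → s = 'omega'
`ans = s.find("o")` → ans = 0
So ans = 0

Answer: 0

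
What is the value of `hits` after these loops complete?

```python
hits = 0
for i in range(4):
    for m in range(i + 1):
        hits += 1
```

Triangle: 1 + 2 + ... + 4
`hits` takes the values: 0 → 1 → 2 → 3 → 4 → 5 → 6 → 7 → 8 → 9 → 10

Answer: 10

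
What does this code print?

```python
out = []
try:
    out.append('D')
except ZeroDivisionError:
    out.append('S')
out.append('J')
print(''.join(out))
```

Execution trace: 'D' (try body, no exception) → 'J' (after the try/except). Output: DJ

Answer: DJ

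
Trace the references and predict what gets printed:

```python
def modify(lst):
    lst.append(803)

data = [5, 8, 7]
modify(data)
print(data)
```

Key concept: function modifies passed list.
Step by step:
`data = [5, 8, 7]` → data = [5, 8, 7]
`modify(data)` → data = [5, 8, 7, 803]
`print(data)` → prints [5, 8, 7, 803]

Answer: [5, 8, 7, 803]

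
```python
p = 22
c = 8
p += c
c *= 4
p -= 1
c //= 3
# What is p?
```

Trace:
`p = 22` → p = 22
`c = 8` → c = 8
`p += c` → p = 30
`c *= 4` → c = 32
`p -= 1` → p = 29
`c //= 3` → c = 10
So p = 29

Answer: 29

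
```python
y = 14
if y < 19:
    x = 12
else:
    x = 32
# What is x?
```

Trace:
`y = 14` → y = 14
`if y < 19: ...` → y < 19 is True → x = 12
So x = 12

Answer: 12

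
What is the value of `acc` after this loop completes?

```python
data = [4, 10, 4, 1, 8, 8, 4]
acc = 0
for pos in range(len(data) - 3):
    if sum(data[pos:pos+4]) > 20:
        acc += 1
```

Count windows with sum > 20
`acc` takes the values: 0 → 1 → 2 → 3

Answer: 3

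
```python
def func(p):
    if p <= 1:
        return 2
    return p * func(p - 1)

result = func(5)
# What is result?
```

func(5) = 5 * 4 * 3 * 2 * 2 = 240

Answer: 240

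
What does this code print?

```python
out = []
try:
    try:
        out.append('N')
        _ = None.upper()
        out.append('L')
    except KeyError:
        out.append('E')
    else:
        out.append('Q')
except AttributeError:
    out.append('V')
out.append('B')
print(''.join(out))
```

Execution trace: 'N' (inner try body) → 'V' (outer except AttributeError) → 'B' (after the try/except). Output: NVB

Answer: NVB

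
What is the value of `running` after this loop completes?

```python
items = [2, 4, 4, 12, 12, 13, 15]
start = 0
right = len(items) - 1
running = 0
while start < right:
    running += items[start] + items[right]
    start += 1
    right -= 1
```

Sum of pairs from ends
`running` takes the values: 0 → 17 → 34 → 50

Answer: 50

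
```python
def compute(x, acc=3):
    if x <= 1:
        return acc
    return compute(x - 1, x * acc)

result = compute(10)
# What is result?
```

Accumulator trace (n, acc): (10, 3) -> (9, 30) -> (8, 270) -> (7, 2160) -> (6, 15120) -> (5, 90720) -> (4, 453600) -> (3, 1814400) -> (2, 5443200) -> (1, 10886400) -> return 10886400

Answer: 10886400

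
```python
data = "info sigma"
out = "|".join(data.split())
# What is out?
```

Trace:
`data = "info sigma"` → data = 'info sigma'
`out = "|".join(data.split())` → out = 'info|sigma'
So out = 'info|sigma'

Answer: 'info|sigma'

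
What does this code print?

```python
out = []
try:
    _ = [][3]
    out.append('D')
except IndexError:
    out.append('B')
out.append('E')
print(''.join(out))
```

Execution trace: 'B' (except IndexError) → 'E' (after the try/except). Output: BE

Answer: BE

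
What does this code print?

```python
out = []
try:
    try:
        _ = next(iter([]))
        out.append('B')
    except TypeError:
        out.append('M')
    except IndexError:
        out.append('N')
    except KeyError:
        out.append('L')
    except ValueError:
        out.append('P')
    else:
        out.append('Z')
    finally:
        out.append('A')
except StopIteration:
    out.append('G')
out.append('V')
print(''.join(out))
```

Execution trace: 'A' (finally) → 'G' (outer except StopIteration) → 'V' (after the try/except). Output: AGV

Answer: AGV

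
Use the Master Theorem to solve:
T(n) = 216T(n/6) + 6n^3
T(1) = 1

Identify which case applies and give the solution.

a=216, b=6, f(n)=6n^3. log_6(216) = 3. Since c=3 = 3, Case 2 applies: T(n) = Θ(n^log_b(a) · log n) = O(n^3 log n).

Answer: O(n^3 log n) - Case 2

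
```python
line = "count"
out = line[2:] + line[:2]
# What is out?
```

Trace:
`line = "count"` → line = 'count'
`out = line[2:] + line[:2]` → out = 'untco'
So out = 'untco'

Answer: 'untco'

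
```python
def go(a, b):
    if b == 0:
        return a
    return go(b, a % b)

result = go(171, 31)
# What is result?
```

go(171, 31) -> go(31, 16) -> go(16, 15) -> go(15, 1) -> go(1, 0) -> 1

Answer: 1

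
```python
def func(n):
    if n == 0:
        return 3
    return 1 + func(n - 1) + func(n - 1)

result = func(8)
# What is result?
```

func(n) = 1 + 2·func(n-1), func(0)=3. Closed form: (3+1)·2^8 - 1 = 1023.

Answer: 1023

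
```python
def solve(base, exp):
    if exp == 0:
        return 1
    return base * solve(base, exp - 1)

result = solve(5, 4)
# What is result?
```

solve(5, 4) = 5 * 5 * 5 * 5 = 625

Answer: 625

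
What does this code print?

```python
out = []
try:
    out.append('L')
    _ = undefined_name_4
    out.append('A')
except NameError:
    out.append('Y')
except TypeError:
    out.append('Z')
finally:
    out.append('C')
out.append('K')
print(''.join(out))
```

Execution trace: 'L' (try body) → 'Y' (except NameError) → 'C' (finally) → 'K' (after the try/except). Output: LYCK

Answer: LYCK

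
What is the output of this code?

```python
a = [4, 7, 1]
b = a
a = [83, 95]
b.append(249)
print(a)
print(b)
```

Key concept: rebinding vs mutation: a is rebound to a new list, b still points at the original.
Step by step:
`a = [4, 7, 1]` → a = [4, 7, 1]
`b = a` → b = [4, 7, 1] (same object as a)
`a = [83, 95]` → a = [83, 95]
`b.append(249)` → b = [4, 7, 1, 249]
`print(a)` → prints [83, 95]
`print(b)` → prints [4, 7, 1, 249]

Answer:
[83, 95]
[4, 7, 1, 249]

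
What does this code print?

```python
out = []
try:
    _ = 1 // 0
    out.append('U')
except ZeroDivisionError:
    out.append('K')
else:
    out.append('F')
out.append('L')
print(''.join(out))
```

Execution trace: 'K' (except ZeroDivisionError) → 'L' (after the try/except). Output: KL

Answer: KL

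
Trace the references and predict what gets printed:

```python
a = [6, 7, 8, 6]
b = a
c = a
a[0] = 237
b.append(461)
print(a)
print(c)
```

Key concept: multiple aliases.
Step by step:
`a = [6, 7, 8, 6]` → a = [6, 7, 8, 6]
`b = a` → b = [6, 7, 8, 6] (same object as a)
`c = a` → c = [6, 7, 8, 6] (same object as a, b)
`a[0] = 237` → a = [237, 7, 8, 6] (same object as b, c); b = [237, 7, 8, 6] (same object as a, c); c = [237, 7, 8, 6] (same object as a, b)
`b.append(461)` → a = [237, 7, 8, 6, 461] (same object as b, c); b = [237, 7, 8, 6, 461] (same object as a, c); c = [237, 7, 8, 6, 461] (same object as a, b)
`print(a)` → prints [237, 7, 8, 6, 461]
`print(c)` → prints [237, 7, 8, 6, 461]

Answer:
[237, 7, 8, 6, 461]
[237, 7, 8, 6, 461]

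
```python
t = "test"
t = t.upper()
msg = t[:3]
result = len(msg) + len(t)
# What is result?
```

Trace:
`t = "test"` → t = 'test'
`t = t.upper()` → t = 'TEST'
`msg = t[:3]` → msg = 'TES'
`result = len(msg) + len(t)` → result = 7
So result = 7

Answer: 7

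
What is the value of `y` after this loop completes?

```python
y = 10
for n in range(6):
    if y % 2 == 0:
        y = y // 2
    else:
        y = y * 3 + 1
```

Collatz-style transformation from 10
`y` takes the values: 10 → 5 → 16 → 8 → 4 → 2 → 1

Answer: 1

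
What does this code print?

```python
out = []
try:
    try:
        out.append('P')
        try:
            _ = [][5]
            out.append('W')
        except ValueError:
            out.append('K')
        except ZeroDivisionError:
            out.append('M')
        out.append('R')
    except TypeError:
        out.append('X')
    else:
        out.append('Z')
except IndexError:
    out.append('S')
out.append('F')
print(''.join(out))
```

Execution trace: 'P' (try body) → 'S' (outer except IndexError) → 'F' (after the try/except). Output: PSF

Answer: PSF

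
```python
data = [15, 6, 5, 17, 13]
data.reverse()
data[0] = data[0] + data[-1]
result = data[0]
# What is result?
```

Trace:
`data = [15, 6, 5, 17, 13]` → data = [15, 6, 5, 17, 13]
`data.reverse()` → data = [13, 17, 5, 6, 15]
`data[0] = data[0] + data[-1]` → data = [28, 17, 5, 6, 15]
`result = data[0]` → result = 28
So result = 28

Answer: 28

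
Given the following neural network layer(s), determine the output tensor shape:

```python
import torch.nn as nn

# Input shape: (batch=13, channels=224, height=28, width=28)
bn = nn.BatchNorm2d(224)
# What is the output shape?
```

Input: (13, 224, 28, 28) -> Output: (13, 224, 28, 28)

Answer: (13, 224, 28, 28)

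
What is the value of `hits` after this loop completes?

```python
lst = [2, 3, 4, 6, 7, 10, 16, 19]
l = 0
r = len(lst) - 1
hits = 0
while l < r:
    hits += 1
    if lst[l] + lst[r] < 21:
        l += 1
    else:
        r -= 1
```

Steps to find pair summing to 21
`hits` takes the values: 0 → 1 → 2 → 3 → 4 → 5 → 6 → 7

Answer: 7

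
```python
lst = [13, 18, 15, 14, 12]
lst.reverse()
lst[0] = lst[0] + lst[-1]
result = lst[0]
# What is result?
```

Trace:
`lst = [13, 18, 15, 14, 12]` → lst = [13, 18, 15, 14, 12]
`lst.reverse()` → lst = [12, 14, 15, 18, 13]
`lst[0] = lst[0] + lst[-1]` → lst = [25, 14, 15, 18, 13]
`result = lst[0]` → result = 25
So result = 25

Answer: 25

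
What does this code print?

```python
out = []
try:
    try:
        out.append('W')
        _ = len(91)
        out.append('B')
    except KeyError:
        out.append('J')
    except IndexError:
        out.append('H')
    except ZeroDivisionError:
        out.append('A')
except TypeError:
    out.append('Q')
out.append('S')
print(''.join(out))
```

Execution trace: 'W' (try body) → 'Q' (outer except TypeError) → 'S' (after the try/except). Output: WQS

Answer: WQS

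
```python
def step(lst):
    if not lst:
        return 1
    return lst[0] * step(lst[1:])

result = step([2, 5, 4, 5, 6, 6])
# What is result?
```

Product over [2, 5, 4, 5, 6, 6] = 2 * 5 * 4 * 5 * 6 * 6 = 7200

Answer: 7200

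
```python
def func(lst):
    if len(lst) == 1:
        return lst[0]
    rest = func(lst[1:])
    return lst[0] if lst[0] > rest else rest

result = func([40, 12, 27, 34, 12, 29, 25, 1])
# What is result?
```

Recursive max over [40, 12, 27, 34, 12, 29, 25, 1] = 40

Answer: 40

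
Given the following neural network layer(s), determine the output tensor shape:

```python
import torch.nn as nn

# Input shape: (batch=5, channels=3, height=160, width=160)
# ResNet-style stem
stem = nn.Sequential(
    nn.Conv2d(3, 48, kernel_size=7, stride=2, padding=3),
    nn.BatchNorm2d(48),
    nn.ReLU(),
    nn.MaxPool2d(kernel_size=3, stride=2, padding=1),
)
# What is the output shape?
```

Input: (5, 3, 160, 160) -> after Conv2d 7x7 stride=2: (5, 48, 80, 80) -> Output: (5, 48, 40, 40)

Answer: (5, 48, 40, 40)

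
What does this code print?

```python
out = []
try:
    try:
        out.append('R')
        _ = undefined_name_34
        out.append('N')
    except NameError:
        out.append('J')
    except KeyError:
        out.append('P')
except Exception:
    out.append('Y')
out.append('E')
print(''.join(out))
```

Execution trace: 'R' (inner try body) → 'J' (inner except NameError) → 'E' (after the try/except). Output: RJE

Answer: RJE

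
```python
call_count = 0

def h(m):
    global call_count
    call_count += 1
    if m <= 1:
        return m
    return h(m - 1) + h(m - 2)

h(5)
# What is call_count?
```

Calls(m) = 1 + Calls(m-1) + Calls(m-2); Calls(0)=Calls(1)=1. For m=5 this gives 15.

Answer: 15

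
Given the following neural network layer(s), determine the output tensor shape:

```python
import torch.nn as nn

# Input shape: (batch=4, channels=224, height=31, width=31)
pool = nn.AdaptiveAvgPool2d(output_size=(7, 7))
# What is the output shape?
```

Input: (4, 224, 31, 31) -> Output: (4, 224, 7, 7)

Answer: (4, 224, 7, 7)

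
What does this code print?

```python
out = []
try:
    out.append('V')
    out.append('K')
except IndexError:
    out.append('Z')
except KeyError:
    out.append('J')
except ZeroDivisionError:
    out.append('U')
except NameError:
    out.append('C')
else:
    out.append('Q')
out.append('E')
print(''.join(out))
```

Execution trace: 'V' (try body) → 'K' (try body, no exception) → 'Q' (else) → 'E' (after the try/except). Output: VKQE

Answer: VKQE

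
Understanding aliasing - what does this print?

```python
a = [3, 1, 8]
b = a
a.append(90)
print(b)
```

Key concept: basic list aliasing.
Step by step:
`a = [3, 1, 8]` → a = [3, 1, 8]
`b = a` → b = [3, 1, 8] (same object as a)
`a.append(90)` → a = [3, 1, 8, 90] (same object as b); b = [3, 1, 8, 90] (same object as a)
`print(b)` → prints [3, 1, 8, 90]

Answer: [3, 1, 8, 90]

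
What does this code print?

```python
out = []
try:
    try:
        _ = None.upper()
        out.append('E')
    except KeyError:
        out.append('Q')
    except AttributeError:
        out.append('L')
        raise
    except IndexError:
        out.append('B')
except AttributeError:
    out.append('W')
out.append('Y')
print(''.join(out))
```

Execution trace: 'L' (inner except AttributeError) → 'W' (outer except AttributeError) → 'Y' (after the try/except). Output: LWY

Answer: LWY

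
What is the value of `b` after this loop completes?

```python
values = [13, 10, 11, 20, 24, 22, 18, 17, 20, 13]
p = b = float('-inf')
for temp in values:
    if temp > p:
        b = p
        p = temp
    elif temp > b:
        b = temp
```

Second largest (with repeats) in [13, 10, 11, 20, 24, 22, 18, 17, 20, 13]
`b` takes the values: -inf → 10 → 11 → 13 → 20 → 22

Answer: 22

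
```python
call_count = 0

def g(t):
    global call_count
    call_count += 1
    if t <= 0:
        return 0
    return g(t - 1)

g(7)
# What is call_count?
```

Linear recursion stepping by 1: 8 calls from t=7 down to ≤0.

Answer: 8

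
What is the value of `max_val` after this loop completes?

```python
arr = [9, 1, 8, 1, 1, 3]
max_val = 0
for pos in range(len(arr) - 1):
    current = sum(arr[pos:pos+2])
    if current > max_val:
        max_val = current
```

Max sum of 2-element window in [9, 1, 8, 1, 1, 3]
`max_val` takes the values: 0 → 10

Answer: 10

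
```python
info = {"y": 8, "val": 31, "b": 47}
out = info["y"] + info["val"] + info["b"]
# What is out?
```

Trace:
`info = {"y": 8, "val": 31, "b": 47}` → info = {'y': 8, 'val': 31, 'b': 47}
`out = info["y"] + info["val"] + info["b"]` → out = 86
So out = 86

Answer: 86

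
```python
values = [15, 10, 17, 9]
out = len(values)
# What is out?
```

Trace:
`values = [15, 10, 17, 9]` → values = [15, 10, 17, 9]
`out = len(values)` → out = 4
So out = 4

Answer: 4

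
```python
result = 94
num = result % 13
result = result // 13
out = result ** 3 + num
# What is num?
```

Trace:
`result = 94` → result = 94
`num = result % 13` → num = 3
`result = result // 13` → result = 7
`out = result ** 3 + num` → out = 346
So num = 3

Answer: 3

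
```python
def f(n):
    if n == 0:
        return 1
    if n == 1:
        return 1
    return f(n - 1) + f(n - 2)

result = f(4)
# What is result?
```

Build up from base cases: f(0)=1, f(1)=1, f(2)=2, f(3)=3, f(4)=5

Answer: 5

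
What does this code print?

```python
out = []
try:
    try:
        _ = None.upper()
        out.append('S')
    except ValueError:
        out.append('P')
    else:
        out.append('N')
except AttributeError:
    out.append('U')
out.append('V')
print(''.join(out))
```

Execution trace: 'U' (outer except AttributeError) → 'V' (after the try/except). Output: UV

Answer: UV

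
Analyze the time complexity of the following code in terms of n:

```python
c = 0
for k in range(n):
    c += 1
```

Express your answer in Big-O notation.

Each loop level contributes: n. Multiplying the contributions gives O(n).

Answer: O(n)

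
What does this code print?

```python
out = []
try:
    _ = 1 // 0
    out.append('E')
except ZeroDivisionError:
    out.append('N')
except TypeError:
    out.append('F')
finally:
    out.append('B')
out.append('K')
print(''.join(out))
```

Execution trace: 'N' (except ZeroDivisionError) → 'B' (finally) → 'K' (after the try/except). Output: NBK

Answer: NBK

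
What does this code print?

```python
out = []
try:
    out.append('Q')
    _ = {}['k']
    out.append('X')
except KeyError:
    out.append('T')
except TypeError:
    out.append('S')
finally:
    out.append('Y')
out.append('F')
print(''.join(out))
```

Execution trace: 'Q' (try body) → 'T' (except KeyError) → 'Y' (finally) → 'F' (after the try/except). Output: QTYF

Answer: QTYF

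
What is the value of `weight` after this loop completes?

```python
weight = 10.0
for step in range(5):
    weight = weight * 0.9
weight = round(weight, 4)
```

Exponential decay: 10.0 * 0.9^5
`weight` takes the values: 10.0 → 9.0 → 8.1 → 7.29 → 6.561 → 5.9049

Answer: 5.9049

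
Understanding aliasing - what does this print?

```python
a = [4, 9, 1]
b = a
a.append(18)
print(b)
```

Key concept: basic list aliasing.
Step by step:
`a = [4, 9, 1]` → a = [4, 9, 1]
`b = a` → b = [4, 9, 1] (same object as a)
`a.append(18)` → a = [4, 9, 1, 18] (same object as b); b = [4, 9, 1, 18] (same object as a)
`print(b)` → prints [4, 9, 1, 18]

Answer: [4, 9, 1, 18]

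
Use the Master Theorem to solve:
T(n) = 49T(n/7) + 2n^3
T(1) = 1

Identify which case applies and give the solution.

a=49, b=7, f(n)=2n^3. log_7(49) = 2. Since c=3 > 2 and the regularity condition holds (49(n/7)^3 = (49/7^3)n^3 with 49/7^3 < 1), Case 3 applies: T(n) = Θ(f(n)) = O(n^3).

Answer: O(n^3) - Case 3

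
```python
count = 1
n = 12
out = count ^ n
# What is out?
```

Trace:
`count = 1` → count = 1
`n = 12` → n = 12
`out = count ^ n` → out = 13
So out = 13

Answer: 13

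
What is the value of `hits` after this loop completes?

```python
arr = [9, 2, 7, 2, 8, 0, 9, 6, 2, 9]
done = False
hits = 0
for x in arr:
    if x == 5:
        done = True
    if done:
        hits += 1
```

Count elements after first 5 in [9, 2, 7, 2, 8, 0, 9, 6, 2, 9]
`hits` takes the values: 0

Answer: 0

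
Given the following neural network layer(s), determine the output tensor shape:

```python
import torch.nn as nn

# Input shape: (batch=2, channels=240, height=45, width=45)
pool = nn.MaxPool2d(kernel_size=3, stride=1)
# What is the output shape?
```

Input: (2, 240, 45, 45) -> Output: (2, 240, 43, 43)

Answer: (2, 240, 43, 43)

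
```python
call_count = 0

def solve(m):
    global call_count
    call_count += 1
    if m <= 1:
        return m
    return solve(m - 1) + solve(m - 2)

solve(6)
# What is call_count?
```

Calls(m) = 1 + Calls(m-1) + Calls(m-2); Calls(0)=Calls(1)=1. For m=6 this gives 25.

Answer: 25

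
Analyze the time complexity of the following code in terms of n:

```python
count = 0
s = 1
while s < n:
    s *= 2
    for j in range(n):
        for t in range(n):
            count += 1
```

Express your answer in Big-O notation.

Each loop level contributes: log n × n × n. Multiplying the contributions gives O(n^2 log n).

Answer: O(n^2 log n)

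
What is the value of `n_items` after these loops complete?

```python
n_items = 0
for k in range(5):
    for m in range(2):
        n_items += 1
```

5 * 2 = 10
`n_items` takes the values: 0 → 1 → 2 → 3 → 4 → 5 → 6 → 7 → 8 → 9 → 10

Answer: 10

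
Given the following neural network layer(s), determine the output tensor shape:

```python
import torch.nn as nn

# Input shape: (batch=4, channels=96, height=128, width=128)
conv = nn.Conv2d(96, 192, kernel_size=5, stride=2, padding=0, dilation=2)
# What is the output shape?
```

Input: (4, 96, 128, 128) -> Output: (4, 192, 60, 60)

Answer: (4, 192, 60, 60)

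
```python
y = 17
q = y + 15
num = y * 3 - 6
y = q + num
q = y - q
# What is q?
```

Trace:
`y = 17` → y = 17
`q = y + 15` → q = 32
`num = y * 3 - 6` → num = 45
`y = q + num` → y = 77
`q = y - q` → q = 45
So q = 45

Answer: 45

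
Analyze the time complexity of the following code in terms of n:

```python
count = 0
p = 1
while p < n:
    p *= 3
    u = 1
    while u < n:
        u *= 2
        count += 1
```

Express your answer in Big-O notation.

Each loop level contributes: log n × log n. Multiplying the contributions gives O(log² n).

Answer: O(log² n)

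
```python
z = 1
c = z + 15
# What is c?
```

Trace:
`z = 1` → z = 1
`c = z + 15` → c = 16
So c = 16

Answer: 16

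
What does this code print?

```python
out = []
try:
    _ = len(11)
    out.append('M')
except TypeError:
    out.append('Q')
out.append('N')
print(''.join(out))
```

Execution trace: 'Q' (except TypeError) → 'N' (after the try/except). Output: QN

Answer: QN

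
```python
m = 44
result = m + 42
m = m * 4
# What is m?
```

Trace:
`m = 44` → m = 44
`result = m + 42` → result = 86
`m = m * 4` → m = 176
So m = 176

Answer: 176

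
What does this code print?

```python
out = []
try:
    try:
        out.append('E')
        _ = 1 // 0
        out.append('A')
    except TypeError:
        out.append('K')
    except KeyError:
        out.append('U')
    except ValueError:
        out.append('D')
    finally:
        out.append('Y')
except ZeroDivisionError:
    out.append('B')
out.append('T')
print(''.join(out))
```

Execution trace: 'E' (try body) → 'Y' (finally) → 'B' (outer except ZeroDivisionError) → 'T' (after the try/except). Output: EYBT

Answer: EYBT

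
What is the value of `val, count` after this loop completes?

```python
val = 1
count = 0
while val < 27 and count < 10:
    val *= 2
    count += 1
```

Double until >= 27 or 10 iterations
`val, count` takes the values: (1, 0) → (2, 0) → (2, 1) → (4, 1) → (4, 2) → (8, 2) → (8, 3) → (16, 3) → (16, 4) → (32, 4) → (32, 5)

Answer: 32, 5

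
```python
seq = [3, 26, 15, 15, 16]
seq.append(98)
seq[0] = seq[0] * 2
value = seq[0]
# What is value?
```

Trace:
`seq = [3, 26, 15, 15, 16]` → seq = [3, 26, 15, 15, 16]
`seq.append(98)` → seq = [3, 26, 15, 15, 16, 98]
`seq[0] = seq[0] * 2` → seq = [6, 26, 15, 15, 16, 98]
`value = seq[0]` → value = 6
So value = 6

Answer: 6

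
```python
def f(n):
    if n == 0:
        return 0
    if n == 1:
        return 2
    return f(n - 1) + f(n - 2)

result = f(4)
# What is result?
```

Build up from base cases: f(0)=0, f(1)=2, f(2)=2, f(3)=4, f(4)=6

Answer: 6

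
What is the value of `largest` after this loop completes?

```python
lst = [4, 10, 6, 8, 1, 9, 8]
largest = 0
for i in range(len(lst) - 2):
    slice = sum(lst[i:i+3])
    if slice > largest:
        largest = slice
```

Max sum of 3-element window in [4, 10, 6, 8, 1, 9, 8]
`largest` takes the values: 0 → 20 → 24

Answer: 24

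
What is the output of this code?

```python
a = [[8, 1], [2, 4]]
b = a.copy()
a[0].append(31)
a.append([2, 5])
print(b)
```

Key concept: shallow copy with nested lists.
Step by step:
`a = [[8, 1], [2, 4]]` → a = [[8, 1], [2, 4]]
`b = a.copy()` → b = [[8, 1], [2, 4]]
`a[0].append(31)` → a = [[8, 1, 31], [2, 4]]; b = [[8, 1, 31], [2, 4]]
`a.append([2, 5])` → a = [[8, 1, 31], [2, 4], [2, 5]]
`print(b)` → prints [[8, 1, 31], [2, 4]]

Answer: [[8, 1, 31], [2, 4]]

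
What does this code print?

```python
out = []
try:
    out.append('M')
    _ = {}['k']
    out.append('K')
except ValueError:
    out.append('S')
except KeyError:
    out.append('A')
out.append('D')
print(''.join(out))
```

Execution trace: 'M' (try body) → 'A' (except KeyError) → 'D' (after the try/except). Output: MAD

Answer: MAD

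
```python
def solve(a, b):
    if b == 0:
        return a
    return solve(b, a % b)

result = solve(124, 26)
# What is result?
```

solve(124, 26) -> solve(26, 20) -> solve(20, 6) -> solve(6, 2) -> solve(2, 0) -> 2

Answer: 2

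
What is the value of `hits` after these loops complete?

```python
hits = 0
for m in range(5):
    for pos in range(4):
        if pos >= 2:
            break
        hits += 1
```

Inner breaks at 2, outer runs 5 times
`hits` takes the values: 0 → 1 → 2 → 3 → 4 → 5 → 6 → 7 → 8 → 9 → 10

Answer: 10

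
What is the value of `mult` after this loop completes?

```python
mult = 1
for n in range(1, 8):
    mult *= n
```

7! = 5040
`mult` takes the values: 1 → 2 → 6 → 24 → 120 → 720 → 5040

Answer: 5040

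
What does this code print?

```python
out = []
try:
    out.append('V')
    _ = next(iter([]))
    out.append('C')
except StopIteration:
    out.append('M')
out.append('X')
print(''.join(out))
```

Execution trace: 'V' (try body) → 'M' (except StopIteration) → 'X' (after the try/except). Output: VMX

Answer: VMX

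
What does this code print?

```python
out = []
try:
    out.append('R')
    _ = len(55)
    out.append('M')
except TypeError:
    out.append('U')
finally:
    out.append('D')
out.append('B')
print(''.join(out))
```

Execution trace: 'R' (try body) → 'U' (except TypeError) → 'D' (finally) → 'B' (after the try/except). Output: RUDB

Answer: RUDB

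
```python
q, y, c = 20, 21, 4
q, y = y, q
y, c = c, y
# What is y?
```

Trace:
`q, y, c = 20, 21, 4` → q = 20; y = 21; c = 4
`q, y = y, q` → q = 21; y = 20
`y, c = c, y` → y = 4; c = 20
So y = 4

Answer: 4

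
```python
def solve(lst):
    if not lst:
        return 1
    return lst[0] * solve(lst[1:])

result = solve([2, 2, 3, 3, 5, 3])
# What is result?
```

Product over [2, 2, 3, 3, 5, 3] = 2 * 2 * 3 * 3 * 5 * 3 = 540

Answer: 540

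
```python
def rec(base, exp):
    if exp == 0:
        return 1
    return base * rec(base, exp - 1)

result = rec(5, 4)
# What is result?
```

rec(5, 4) = 5 * 5 * 5 * 5 = 625

Answer: 625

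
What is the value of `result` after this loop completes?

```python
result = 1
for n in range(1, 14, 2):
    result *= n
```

Product of 1, 3, 5, ... up to 13
`result` takes the values: 1 → 3 → 15 → 105 → 945 → 10395 → 135135

Answer: 135135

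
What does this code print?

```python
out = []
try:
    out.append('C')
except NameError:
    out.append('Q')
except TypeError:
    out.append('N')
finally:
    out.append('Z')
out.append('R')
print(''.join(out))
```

Execution trace: 'C' (try body, no exception) → 'Z' (finally) → 'R' (after the try/except). Output: CZR

Answer: CZR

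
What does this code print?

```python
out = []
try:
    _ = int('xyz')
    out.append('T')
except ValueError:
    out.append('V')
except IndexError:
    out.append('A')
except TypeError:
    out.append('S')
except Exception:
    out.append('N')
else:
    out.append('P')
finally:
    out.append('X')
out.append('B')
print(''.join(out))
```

Execution trace: 'V' (except ValueError) → 'X' (finally) → 'B' (after the try/except). Output: VXB

Answer: VXB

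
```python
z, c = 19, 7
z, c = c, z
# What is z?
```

Trace:
`z, c = 19, 7` → z = 19; c = 7
`z, c = c, z` → z = 7; c = 19
So z = 7

Answer: 7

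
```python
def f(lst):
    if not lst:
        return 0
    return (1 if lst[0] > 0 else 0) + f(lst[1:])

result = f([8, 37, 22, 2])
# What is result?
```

Count of positive elements in [8, 37, 22, 2] = 4

Answer: 4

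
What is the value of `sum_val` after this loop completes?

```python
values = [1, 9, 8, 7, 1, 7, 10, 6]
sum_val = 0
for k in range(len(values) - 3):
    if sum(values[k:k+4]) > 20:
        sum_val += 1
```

Count windows with sum > 20
`sum_val` takes the values: 0 → 1 → 2 → 3 → 4 → 5

Answer: 5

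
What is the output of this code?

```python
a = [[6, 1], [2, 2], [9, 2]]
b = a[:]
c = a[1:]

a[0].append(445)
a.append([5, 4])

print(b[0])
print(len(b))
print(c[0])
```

Key concept: slice with nested mutation.
Step by step:
`a = [[6, 1], [2, 2], [9, 2]]` → a = [[6, 1], [2, 2], [9, 2]]
`b = a[:]` → b = [[6, 1], [2, 2], [9, 2]]
`c = a[1:]` → c = [[2, 2], [9, 2]]
`a[0].append(445)` → a = [[6, 1, 445], [2, 2], [9, 2]]; b = [[6, 1, 445], [2, 2], [9, 2]]
`a.append([5, 4])` → a = [[6, 1, 445], [2, 2], [9, 2], [5, 4]]
`print(b[0])` → prints [6, 1, 445]
`print(len(b))` → prints 3
`print(c[0])` → prints [2, 2]

Answer:
[6, 1, 445]
3
[2, 2]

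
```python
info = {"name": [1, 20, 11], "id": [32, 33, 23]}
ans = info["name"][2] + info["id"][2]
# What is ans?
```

Trace:
`info = {"name": [1, 20, 11], "id": [32, 33, 23]}` → info = {'name': [1, 20, 11], 'id': [32, 33, 23]}
`ans = info["name"][2] + info["id"][2]` → ans = 34
So ans = 34

Answer: 34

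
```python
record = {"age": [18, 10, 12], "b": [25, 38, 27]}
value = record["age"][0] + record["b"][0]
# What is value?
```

Trace:
`record = {"age": [18, 10, 12], "b": [25, 38, 27]}` → record = {'age': [18, 10, 12], 'b': [25, 38, 27]}
`value = record["age"][0] + record["b"][0]` → value = 43
So value = 43

Answer: 43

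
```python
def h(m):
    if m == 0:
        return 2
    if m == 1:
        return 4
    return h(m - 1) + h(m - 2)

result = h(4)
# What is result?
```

Build up from base cases: h(0)=2, h(1)=4, h(2)=6, h(3)=10, h(4)=16

Answer: 16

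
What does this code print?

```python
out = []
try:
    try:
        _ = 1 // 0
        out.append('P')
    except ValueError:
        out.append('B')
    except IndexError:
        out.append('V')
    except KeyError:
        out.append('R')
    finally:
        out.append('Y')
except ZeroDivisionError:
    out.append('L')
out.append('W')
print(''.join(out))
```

Execution trace: 'Y' (finally) → 'L' (outer except ZeroDivisionError) → 'W' (after the try/except). Output: YLW

Answer: YLW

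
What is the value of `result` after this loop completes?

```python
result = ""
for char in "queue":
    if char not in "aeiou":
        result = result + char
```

Remove vowels from 'queue'
`result` takes the values: "" → "q"

Answer: "q"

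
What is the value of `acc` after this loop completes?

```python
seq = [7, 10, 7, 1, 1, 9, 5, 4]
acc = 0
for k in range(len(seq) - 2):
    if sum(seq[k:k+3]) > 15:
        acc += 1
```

Count windows with sum > 15
`acc` takes the values: 0 → 1 → 2 → 3

Answer: 3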